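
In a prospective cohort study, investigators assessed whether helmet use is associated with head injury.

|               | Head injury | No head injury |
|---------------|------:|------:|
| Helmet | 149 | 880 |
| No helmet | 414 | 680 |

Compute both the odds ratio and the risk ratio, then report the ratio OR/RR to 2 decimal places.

Cells: a = 149, b = 880, c = 414, d = 680.
OR = (149·680)/(880·414) = 101320/364320 = 0.27811
Risk in exposed = 149/1029 = 0.14480; risk in unexposed = 414/1094 = 0.37843; RR = 0.38264
OR/RR = 0.27811 / 0.38264 = 0.72682
The outcome is not rare, so the OR lies further from 1 than the RR.

0.73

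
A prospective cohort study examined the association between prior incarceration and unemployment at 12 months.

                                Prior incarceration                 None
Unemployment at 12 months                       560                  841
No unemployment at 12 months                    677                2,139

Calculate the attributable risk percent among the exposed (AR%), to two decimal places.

Reading the table with exposure as columns: a = 560 (Prior incarceration, case), b = 677 (Prior incarceration, non-case), c = 841 (None, case), d = 2139.
Risk in exposed = 560/1237 = 0.45271; risk in unexposed = 841/2980 = 0.28221.
RR = 0.45271/0.28221 = 1.60413
AR% = (RR − 1)/RR × 100 = (1.60413 − 1)/1.60413 × 100 = 37.6608%

37.66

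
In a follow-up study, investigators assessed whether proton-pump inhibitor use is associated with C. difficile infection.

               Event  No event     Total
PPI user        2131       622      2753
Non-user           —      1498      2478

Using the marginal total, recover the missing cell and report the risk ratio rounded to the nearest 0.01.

1.96

The missing cell is in the unexposed row: 2478 − 1498 = 980.
So a = 2131, b = 622, c = 980, d = 1498.
RR = [a/(a+b)] / [c/(c+d)] = (2131/2753) / (980/2478) = 0.77406/0.39548 = 1.95728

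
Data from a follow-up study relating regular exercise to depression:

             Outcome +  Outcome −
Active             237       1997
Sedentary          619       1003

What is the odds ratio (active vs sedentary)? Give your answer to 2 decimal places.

0.19

Cells: a = 237, b = 1997, c = 619, d = 1003.
OR = (a·d)/(b·c) = (237 × 1003) / (1997 × 619) = 237711 / 1236143 = 0.19230
Exposure is associated with lower odds of depression (OR = 0.19 < 1).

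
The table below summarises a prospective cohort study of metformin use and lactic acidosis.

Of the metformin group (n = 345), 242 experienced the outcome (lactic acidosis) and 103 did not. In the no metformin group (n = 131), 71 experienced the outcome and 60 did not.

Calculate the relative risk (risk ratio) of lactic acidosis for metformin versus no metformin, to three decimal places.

From the description: a = 242, b = 103, c = 71, d = 60.
Risk in exposed = 242/345 = 0.70145; risk in unexposed = 71/131 = 0.54198.
RR = 0.70145 / 0.54198 = 1.29422
The risk among the exposed is 1.29 times that among the unexposed.

1.294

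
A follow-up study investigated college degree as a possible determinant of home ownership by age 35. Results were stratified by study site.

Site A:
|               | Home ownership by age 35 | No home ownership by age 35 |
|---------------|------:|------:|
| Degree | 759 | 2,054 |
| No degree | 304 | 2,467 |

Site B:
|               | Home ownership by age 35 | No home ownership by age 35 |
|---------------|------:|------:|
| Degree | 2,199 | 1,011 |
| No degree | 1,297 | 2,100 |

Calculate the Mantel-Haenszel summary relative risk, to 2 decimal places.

1.92

RR_MH = Σ(aᵢ·n₀ᵢ/nᵢ) / Σ(cᵢ·n₁ᵢ/nᵢ), with n₁ᵢ = aᵢ+bᵢ (exposed), n₀ᵢ = cᵢ+dᵢ (unexposed), nᵢ = n₁ᵢ+n₀ᵢ.
Stratum 1 (Site A): n₁ = 2813, n₀ = 2771, n = 5584; a·n₀/n = 759·2771/5584 = 376.6456; c·n₁/n = 304·2813/5584 = 153.1433
Stratum 2 (Site B): n₁ = 3210, n₀ = 3397, n = 6607; a·n₀/n = 2199·3397/6607 = 1130.6195; c·n₁/n = 1297·3210/6607 = 630.1453
RR_MH = (376.6456 + 1130.6195) / (153.1433 + 630.1453) = 1507.2651 / 783.2886 = 1.92428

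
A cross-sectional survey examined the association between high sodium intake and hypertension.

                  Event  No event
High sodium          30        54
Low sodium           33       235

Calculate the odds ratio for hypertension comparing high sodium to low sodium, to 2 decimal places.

3.96

Cells: a = 30, b = 54, c = 33, d = 235.
OR = (a·d)/(b·c) = (30 × 235) / (54 × 33) = 7050 / 1782 = 3.95623
The odds of hypertension are about 3.96 times as high in the high sodium group.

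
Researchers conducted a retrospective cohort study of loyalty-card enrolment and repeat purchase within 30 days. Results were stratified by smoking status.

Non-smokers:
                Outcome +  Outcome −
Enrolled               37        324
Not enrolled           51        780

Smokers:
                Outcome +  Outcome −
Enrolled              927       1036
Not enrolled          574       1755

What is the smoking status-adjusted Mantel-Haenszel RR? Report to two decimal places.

RR_MH = Σ(aᵢ·n₀ᵢ/nᵢ) / Σ(cᵢ·n₁ᵢ/nᵢ), with n₁ᵢ = aᵢ+bᵢ (exposed), n₀ᵢ = cᵢ+dᵢ (unexposed), nᵢ = n₁ᵢ+n₀ᵢ.
Stratum 1 (Non-smokers): n₁ = 361, n₀ = 831, n = 1192; a·n₀/n = 37·831/1192 = 25.7945; c·n₁/n = 51·361/1192 = 15.4455
Stratum 2 (Smokers): n₁ = 1963, n₀ = 2329, n = 4292; a·n₀/n = 927·2329/4292 = 503.0249; c·n₁/n = 574·1963/4292 = 262.5261
RR_MH = (25.7945 + 503.0249) / (15.4455 + 262.5261) = 528.8194 / 277.9716 = 1.90242

1.90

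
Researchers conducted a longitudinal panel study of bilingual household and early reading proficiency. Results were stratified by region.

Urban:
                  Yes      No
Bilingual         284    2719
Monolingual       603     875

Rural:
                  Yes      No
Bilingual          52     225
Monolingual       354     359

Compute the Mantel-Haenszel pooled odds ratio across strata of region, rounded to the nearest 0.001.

0.166

OR_MH = Σ(aᵢdᵢ/nᵢ) / Σ(bᵢcᵢ/nᵢ), where nᵢ is the stratum total.
Stratum 1 (Urban): n = 4481; a·d/n = 284·875/4481 = 55.4564; b·c/n = 2719·603/4481 = 365.8909
Stratum 2 (Rural): n = 990; a·d/n = 52·359/990 = 18.8566; b·c/n = 225·354/990 = 80.4545
OR_MH = (55.4564 + 18.8566) / (365.8909 + 80.4545) = 74.3129 / 446.3454 = 0.16649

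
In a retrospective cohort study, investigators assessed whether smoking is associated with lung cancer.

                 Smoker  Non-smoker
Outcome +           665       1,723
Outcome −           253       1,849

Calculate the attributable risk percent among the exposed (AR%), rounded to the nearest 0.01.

33.41

Reading the table with exposure as columns: a = 665 (Smoker, case), b = 253 (Smoker, non-case), c = 1723 (Non-smoker, case), d = 1849.
Risk in exposed = 665/918 = 0.72440; risk in unexposed = 1723/3572 = 0.48236.
RR = 0.72440/0.48236 = 1.50178
AR% = (RR − 1)/RR × 100 = (1.50178 − 1)/1.50178 × 100 = 33.4122%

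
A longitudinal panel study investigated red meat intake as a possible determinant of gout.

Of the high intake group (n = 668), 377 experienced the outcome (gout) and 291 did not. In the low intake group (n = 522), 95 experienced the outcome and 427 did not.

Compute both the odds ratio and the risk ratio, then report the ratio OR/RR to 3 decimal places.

1.878

From the description: a = 377, b = 291, c = 95, d = 427.
OR = (377·427)/(291·95) = 160979/27645 = 5.82308
Risk in exposed = 377/668 = 0.56437; risk in unexposed = 95/522 = 0.18199; RR = 3.10107
OR/RR = 5.82308 / 3.10107 = 1.87776
The outcome is not rare, so the OR lies further from 1 than the RR.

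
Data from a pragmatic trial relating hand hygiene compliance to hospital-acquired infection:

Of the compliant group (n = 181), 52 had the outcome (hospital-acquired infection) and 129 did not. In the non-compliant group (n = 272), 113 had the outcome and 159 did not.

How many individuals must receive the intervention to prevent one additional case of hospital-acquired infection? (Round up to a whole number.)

Risk in treated group = 52/181 = 0.28729; risk in control = 113/272 = 0.41544.
Absolute risk reduction = 0.41544 − 0.28729 = 0.12815
NNT = 1 / ARR = 1 / 0.12815 = 7.803 → round up → 8

8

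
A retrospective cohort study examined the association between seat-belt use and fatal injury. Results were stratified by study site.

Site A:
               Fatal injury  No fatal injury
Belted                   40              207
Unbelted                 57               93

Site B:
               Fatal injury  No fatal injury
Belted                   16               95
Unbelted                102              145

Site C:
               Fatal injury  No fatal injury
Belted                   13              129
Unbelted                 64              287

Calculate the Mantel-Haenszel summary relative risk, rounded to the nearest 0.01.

0.41

RR_MH = Σ(aᵢ·n₀ᵢ/nᵢ) / Σ(cᵢ·n₁ᵢ/nᵢ), with n₁ᵢ = aᵢ+bᵢ (exposed), n₀ᵢ = cᵢ+dᵢ (unexposed), nᵢ = n₁ᵢ+n₀ᵢ.
Stratum 1 (Site A): n₁ = 247, n₀ = 150, n = 397; a·n₀/n = 40·150/397 = 15.1134; c·n₁/n = 57·247/397 = 35.4635
Stratum 2 (Site B): n₁ = 111, n₀ = 247, n = 358; a·n₀/n = 16·247/358 = 11.0391; c·n₁/n = 102·111/358 = 31.6257
Stratum 3 (Site C): n₁ = 142, n₀ = 351, n = 493; a·n₀/n = 13·351/493 = 9.2556; c·n₁/n = 64·142/493 = 18.4341
RR_MH = (15.1134 + 11.0391 + 9.2556) / (35.4635 + 31.6257 + 18.4341) = 35.4080 / 85.5233 = 0.41402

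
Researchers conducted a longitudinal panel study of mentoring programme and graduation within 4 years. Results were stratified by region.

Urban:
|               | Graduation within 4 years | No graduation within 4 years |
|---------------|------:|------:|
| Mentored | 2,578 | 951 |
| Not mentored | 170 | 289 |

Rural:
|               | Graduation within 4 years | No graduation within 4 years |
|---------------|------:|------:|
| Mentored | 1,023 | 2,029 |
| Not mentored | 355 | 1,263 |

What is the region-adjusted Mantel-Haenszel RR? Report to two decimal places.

1.70

RR_MH = Σ(aᵢ·n₀ᵢ/nᵢ) / Σ(cᵢ·n₁ᵢ/nᵢ), with n₁ᵢ = aᵢ+bᵢ (exposed), n₀ᵢ = cᵢ+dᵢ (unexposed), nᵢ = n₁ᵢ+n₀ᵢ.
Stratum 1 (Urban): n₁ = 3529, n₀ = 459, n = 3988; a·n₀/n = 2578·459/3988 = 296.7156; c·n₁/n = 170·3529/3988 = 150.4338
Stratum 2 (Rural): n₁ = 3052, n₀ = 1618, n = 4670; a·n₀/n = 1023·1618/4670 = 354.4355; c·n₁/n = 355·3052/4670 = 232.0043
RR_MH = (296.7156 + 354.4355) / (150.4338 + 232.0043) = 651.1512 / 382.4381 = 1.70263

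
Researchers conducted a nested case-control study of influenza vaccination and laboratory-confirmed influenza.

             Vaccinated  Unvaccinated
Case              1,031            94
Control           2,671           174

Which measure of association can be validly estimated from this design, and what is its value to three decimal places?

0.715

Reading the table with exposure as columns: a = 1031 (Vaccinated, case), b = 2671 (Vaccinated, non-case), c = 94 (Unvaccinated, case), d = 174.
This is a nested case-control study: participants were sampled on outcome status, so risks in the source population cannot be estimated directly — relative risk is not valid here. The odds ratio is the appropriate measure.
OR = (a·d)/(b·c) = (1031 × 174) / (2671 × 94) = 179394 / 251074 = 0.71451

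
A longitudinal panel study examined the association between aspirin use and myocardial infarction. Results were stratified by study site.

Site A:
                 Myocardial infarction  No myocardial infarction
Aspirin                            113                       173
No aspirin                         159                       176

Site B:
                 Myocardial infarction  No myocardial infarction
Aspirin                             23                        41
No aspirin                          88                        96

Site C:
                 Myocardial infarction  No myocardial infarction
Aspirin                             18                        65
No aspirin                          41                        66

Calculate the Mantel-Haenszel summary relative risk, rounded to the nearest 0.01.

0.77

RR_MH = Σ(aᵢ·n₀ᵢ/nᵢ) / Σ(cᵢ·n₁ᵢ/nᵢ), with n₁ᵢ = aᵢ+bᵢ (exposed), n₀ᵢ = cᵢ+dᵢ (unexposed), nᵢ = n₁ᵢ+n₀ᵢ.
Stratum 1 (Site A): n₁ = 286, n₀ = 335, n = 621; a·n₀/n = 113·335/621 = 60.9581; c·n₁/n = 159·286/621 = 73.2271
Stratum 2 (Site B): n₁ = 64, n₀ = 184, n = 248; a·n₀/n = 23·184/248 = 17.0645; c·n₁/n = 88·64/248 = 22.7097
Stratum 3 (Site C): n₁ = 83, n₀ = 107, n = 190; a·n₀/n = 18·107/190 = 10.1368; c·n₁/n = 41·83/190 = 17.9105
RR_MH = (60.9581 + 17.0645 + 10.1368) / (73.2271 + 22.7097 + 17.9105) = 88.1595 / 113.8473 = 0.77437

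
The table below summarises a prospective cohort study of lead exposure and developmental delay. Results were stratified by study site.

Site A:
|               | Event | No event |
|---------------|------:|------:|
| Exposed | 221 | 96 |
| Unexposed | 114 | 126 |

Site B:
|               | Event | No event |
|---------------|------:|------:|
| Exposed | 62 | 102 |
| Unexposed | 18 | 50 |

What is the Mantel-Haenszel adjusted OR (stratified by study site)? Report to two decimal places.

2.30

OR_MH = Σ(aᵢdᵢ/nᵢ) / Σ(bᵢcᵢ/nᵢ), where nᵢ is the stratum total.
Stratum 1 (Site A): n = 557; a·d/n = 221·126/557 = 49.9928; b·c/n = 96·114/557 = 19.6481
Stratum 2 (Site B): n = 232; a·d/n = 62·50/232 = 13.3621; b·c/n = 102·18/232 = 7.9138
OR_MH = (49.9928 + 13.3621) / (19.6481 + 7.9138) = 63.3549 / 27.5619 = 2.29864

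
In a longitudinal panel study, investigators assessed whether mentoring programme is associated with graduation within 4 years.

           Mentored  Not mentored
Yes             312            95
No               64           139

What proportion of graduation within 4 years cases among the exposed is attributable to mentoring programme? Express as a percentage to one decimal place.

Reading the table with exposure as columns: a = 312 (Mentored, case), b = 64 (Mentored, non-case), c = 95 (Not mentored, case), d = 139.
Risk in exposed = 312/376 = 0.82979; risk in unexposed = 95/234 = 0.40598.
RR = 0.82979/0.40598 = 2.04390
AR% = (RR − 1)/RR × 100 = (2.04390 − 1)/2.04390 × 100 = 51.0739%

51.1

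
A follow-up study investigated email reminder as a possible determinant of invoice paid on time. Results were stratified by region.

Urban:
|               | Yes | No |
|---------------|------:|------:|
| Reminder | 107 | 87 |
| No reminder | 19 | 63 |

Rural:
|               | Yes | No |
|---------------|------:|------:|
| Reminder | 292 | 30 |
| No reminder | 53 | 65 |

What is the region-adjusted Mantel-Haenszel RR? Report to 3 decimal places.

2.112

RR_MH = Σ(aᵢ·n₀ᵢ/nᵢ) / Σ(cᵢ·n₁ᵢ/nᵢ), with n₁ᵢ = aᵢ+bᵢ (exposed), n₀ᵢ = cᵢ+dᵢ (unexposed), nᵢ = n₁ᵢ+n₀ᵢ.
Stratum 1 (Urban): n₁ = 194, n₀ = 82, n = 276; a·n₀/n = 107·82/276 = 31.7899; c·n₁/n = 19·194/276 = 13.3551
Stratum 2 (Rural): n₁ = 322, n₀ = 118, n = 440; a·n₀/n = 292·118/440 = 78.3091; c·n₁/n = 53·322/440 = 38.7864
RR_MH = (31.7899 + 78.3091) / (13.3551 + 38.7864) = 110.0989 / 52.1414 = 2.11154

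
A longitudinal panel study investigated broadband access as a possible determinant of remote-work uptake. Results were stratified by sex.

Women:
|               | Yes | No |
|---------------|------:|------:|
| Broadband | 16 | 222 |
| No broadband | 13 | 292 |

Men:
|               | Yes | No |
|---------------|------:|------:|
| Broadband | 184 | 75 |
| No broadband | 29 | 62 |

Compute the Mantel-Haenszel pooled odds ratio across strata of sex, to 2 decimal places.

OR_MH = Σ(aᵢdᵢ/nᵢ) / Σ(bᵢcᵢ/nᵢ), where nᵢ is the stratum total.
Stratum 1 (Women): n = 543; a·d/n = 16·292/543 = 8.6041; b·c/n = 222·13/543 = 5.3149
Stratum 2 (Men): n = 350; a·d/n = 184·62/350 = 32.5943; b·c/n = 75·29/350 = 6.2143
OR_MH = (8.6041 + 32.5943) / (5.3149 + 6.2143) = 41.1983 / 11.5292 = 3.57339

3.57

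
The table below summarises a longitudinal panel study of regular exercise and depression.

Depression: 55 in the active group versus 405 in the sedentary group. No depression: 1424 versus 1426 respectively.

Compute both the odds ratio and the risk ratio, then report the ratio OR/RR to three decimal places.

From the description: a = 55, b = 1424, c = 405, d = 1426.
OR = (55·1426)/(1424·405) = 78430/576720 = 0.13599
Risk in exposed = 55/1479 = 0.03719; risk in unexposed = 405/1831 = 0.22119; RR = 0.16812
OR/RR = 0.13599 / 0.16812 = 0.80889
The outcome is not rare, so the OR lies further from 1 than the RR.

0.809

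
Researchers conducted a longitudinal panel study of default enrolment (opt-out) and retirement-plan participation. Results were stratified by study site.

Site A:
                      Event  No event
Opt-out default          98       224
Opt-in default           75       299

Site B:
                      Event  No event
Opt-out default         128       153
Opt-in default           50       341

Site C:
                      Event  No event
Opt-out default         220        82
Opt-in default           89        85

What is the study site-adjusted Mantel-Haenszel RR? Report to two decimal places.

1.85

RR_MH = Σ(aᵢ·n₀ᵢ/nᵢ) / Σ(cᵢ·n₁ᵢ/nᵢ), with n₁ᵢ = aᵢ+bᵢ (exposed), n₀ᵢ = cᵢ+dᵢ (unexposed), nᵢ = n₁ᵢ+n₀ᵢ.
Stratum 1 (Site A): n₁ = 322, n₀ = 374, n = 696; a·n₀/n = 98·374/696 = 52.6609; c·n₁/n = 75·322/696 = 34.6983
Stratum 2 (Site B): n₁ = 281, n₀ = 391, n = 672; a·n₀/n = 128·391/672 = 74.4762; c·n₁/n = 50·281/672 = 20.9077
Stratum 3 (Site C): n₁ = 302, n₀ = 174, n = 476; a·n₀/n = 220·174/476 = 80.4202; c·n₁/n = 89·302/476 = 56.4664
RR_MH = (52.6609 + 74.4762 + 80.4202) / (34.6983 + 20.9077 + 56.4664) = 207.5573 / 112.0724 = 1.85199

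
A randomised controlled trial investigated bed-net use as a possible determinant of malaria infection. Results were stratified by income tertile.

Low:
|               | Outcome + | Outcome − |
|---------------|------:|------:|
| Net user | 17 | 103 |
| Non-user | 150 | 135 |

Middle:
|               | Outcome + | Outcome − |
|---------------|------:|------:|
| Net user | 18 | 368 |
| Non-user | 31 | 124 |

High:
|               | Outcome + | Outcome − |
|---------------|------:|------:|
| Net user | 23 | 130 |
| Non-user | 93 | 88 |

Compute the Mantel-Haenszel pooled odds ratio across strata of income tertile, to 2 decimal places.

OR_MH = Σ(aᵢdᵢ/nᵢ) / Σ(bᵢcᵢ/nᵢ), where nᵢ is the stratum total.
Stratum 1 (Low): n = 405; a·d/n = 17·135/405 = 5.6667; b·c/n = 103·150/405 = 38.1481
Stratum 2 (Middle): n = 541; a·d/n = 18·124/541 = 4.1257; b·c/n = 368·31/541 = 21.0869
Stratum 3 (High): n = 334; a·d/n = 23·88/334 = 6.0599; b·c/n = 130·93/334 = 36.1976
OR_MH = (5.6667 + 4.1257 + 6.0599) / (38.1481 + 21.0869 + 36.1976) = 15.8522 / 95.4326 = 0.16611

0.17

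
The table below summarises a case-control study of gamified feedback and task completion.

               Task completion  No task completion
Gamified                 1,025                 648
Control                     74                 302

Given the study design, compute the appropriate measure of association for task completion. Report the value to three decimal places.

6.455

Cells: a = 1025, b = 648, c = 74, d = 302.
This is a case-control study: participants were sampled on outcome status, so risks in the source population cannot be estimated directly — relative risk is not valid here. The odds ratio is the appropriate measure.
OR = (a·d)/(b·c) = (1025 × 302) / (648 × 74) = 309550 / 47952 = 6.45541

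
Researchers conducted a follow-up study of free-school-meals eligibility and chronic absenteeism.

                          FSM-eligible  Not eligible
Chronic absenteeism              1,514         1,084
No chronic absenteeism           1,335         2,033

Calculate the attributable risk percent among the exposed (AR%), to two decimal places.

Reading the table with exposure as columns: a = 1514 (FSM-eligible, case), b = 1335 (FSM-eligible, non-case), c = 1084 (Not eligible, case), d = 2033.
Risk in exposed = 1514/2849 = 0.53141; risk in unexposed = 1084/3117 = 0.34777.
RR = 0.53141/0.34777 = 1.52806
AR% = (RR − 1)/RR × 100 = (1.52806 − 1)/1.52806 × 100 = 34.5576%

34.56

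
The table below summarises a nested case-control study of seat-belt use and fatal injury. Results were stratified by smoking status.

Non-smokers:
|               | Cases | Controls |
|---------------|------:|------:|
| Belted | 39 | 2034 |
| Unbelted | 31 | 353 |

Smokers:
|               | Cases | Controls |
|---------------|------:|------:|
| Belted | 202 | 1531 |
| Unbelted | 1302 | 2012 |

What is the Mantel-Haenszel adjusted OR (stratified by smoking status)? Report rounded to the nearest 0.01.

OR_MH = Σ(aᵢdᵢ/nᵢ) / Σ(bᵢcᵢ/nᵢ), where nᵢ is the stratum total.
Stratum 1 (Non-smokers): n = 2457; a·d/n = 39·353/2457 = 5.6032; b·c/n = 2034·31/2457 = 25.6630
Stratum 2 (Smokers): n = 5047; a·d/n = 202·2012/5047 = 80.5278; b·c/n = 1531·1302/5047 = 394.9598
OR_MH = (5.6032 + 80.5278) / (25.6630 + 394.9598) = 86.1310 / 420.6228 = 0.20477

0.20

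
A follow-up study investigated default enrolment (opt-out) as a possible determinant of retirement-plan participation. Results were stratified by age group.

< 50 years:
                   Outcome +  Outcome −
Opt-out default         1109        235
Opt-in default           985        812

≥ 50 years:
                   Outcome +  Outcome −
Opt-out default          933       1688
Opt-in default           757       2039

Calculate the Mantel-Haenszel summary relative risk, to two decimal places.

1.42

RR_MH = Σ(aᵢ·n₀ᵢ/nᵢ) / Σ(cᵢ·n₁ᵢ/nᵢ), with n₁ᵢ = aᵢ+bᵢ (exposed), n₀ᵢ = cᵢ+dᵢ (unexposed), nᵢ = n₁ᵢ+n₀ᵢ.
Stratum 1 (< 50 years): n₁ = 1344, n₀ = 1797, n = 3141; a·n₀/n = 1109·1797/3141 = 634.4709; c·n₁/n = 985·1344/3141 = 421.4709
Stratum 2 (≥ 50 years): n₁ = 2621, n₀ = 2796, n = 5417; a·n₀/n = 933·2796/5417 = 481.5706; c·n₁/n = 757·2621/5417 = 366.2723
RR_MH = (634.4709 + 481.5706) / (421.4709 + 366.2723) = 1116.0415 / 787.7432 = 1.41676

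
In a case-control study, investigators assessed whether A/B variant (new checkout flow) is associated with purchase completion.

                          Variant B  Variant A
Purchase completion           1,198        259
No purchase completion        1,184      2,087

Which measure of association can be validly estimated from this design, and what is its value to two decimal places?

8.15

Reading the table with exposure as columns: a = 1198 (Variant B, case), b = 1184 (Variant B, non-case), c = 259 (Variant A, case), d = 2087.
This is a case-control study: participants were sampled on outcome status, so risks in the source population cannot be estimated directly — relative risk is not valid here. The odds ratio is the appropriate measure.
OR = (a·d)/(b·c) = (1198 × 2087) / (1184 × 259) = 2500226 / 306656 = 8.15319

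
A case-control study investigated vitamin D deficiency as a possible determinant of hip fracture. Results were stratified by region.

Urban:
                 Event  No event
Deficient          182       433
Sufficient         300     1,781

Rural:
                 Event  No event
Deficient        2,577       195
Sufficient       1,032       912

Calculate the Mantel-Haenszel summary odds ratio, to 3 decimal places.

OR_MH = Σ(aᵢdᵢ/nᵢ) / Σ(bᵢcᵢ/nᵢ), where nᵢ is the stratum total.
Stratum 1 (Urban): n = 2696; a·d/n = 182·1781/2696 = 120.2307; b·c/n = 433·300/2696 = 48.1825
Stratum 2 (Rural): n = 4716; a·d/n = 2577·912/4716 = 498.3511; b·c/n = 195·1032/4716 = 42.6718
OR_MH = (120.2307 + 498.3511) / (48.1825 + 42.6718) = 618.5819 / 90.8542 = 6.80851

6.809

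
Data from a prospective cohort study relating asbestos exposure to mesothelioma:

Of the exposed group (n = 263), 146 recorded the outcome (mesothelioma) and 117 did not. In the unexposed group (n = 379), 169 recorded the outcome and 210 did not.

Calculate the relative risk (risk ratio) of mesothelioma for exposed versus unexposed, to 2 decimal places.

From the description: a = 146, b = 117, c = 169, d = 210.
Risk in exposed = 146/263 = 0.55513; risk in unexposed = 169/379 = 0.44591.
RR = 0.55513 / 0.44591 = 1.24494
The risk among the exposed is 1.24 times that among the unexposed.

1.24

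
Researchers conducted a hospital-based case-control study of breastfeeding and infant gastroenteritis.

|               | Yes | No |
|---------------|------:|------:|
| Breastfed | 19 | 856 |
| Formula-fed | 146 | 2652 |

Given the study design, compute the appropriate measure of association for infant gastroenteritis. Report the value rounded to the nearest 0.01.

0.40

Cells: a = 19, b = 856, c = 146, d = 2652.
This is a hospital-based case-control study: participants were sampled on outcome status, so risks in the source population cannot be estimated directly — relative risk is not valid here. The odds ratio is the appropriate measure.
OR = (a·d)/(b·c) = (19 × 2652) / (856 × 146) = 50388 / 124976 = 0.40318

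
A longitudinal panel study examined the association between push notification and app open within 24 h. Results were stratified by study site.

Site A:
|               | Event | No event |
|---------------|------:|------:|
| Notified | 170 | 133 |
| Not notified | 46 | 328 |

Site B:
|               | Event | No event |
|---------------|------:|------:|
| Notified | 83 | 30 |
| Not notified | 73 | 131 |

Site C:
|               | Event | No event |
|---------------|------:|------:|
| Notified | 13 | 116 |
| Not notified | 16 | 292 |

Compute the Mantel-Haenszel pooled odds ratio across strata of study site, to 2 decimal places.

OR_MH = Σ(aᵢdᵢ/nᵢ) / Σ(bᵢcᵢ/nᵢ), where nᵢ is the stratum total.
Stratum 1 (Site A): n = 677; a·d/n = 170·328/677 = 82.3634; b·c/n = 133·46/677 = 9.0369
Stratum 2 (Site B): n = 317; a·d/n = 83·131/317 = 34.2997; b·c/n = 30·73/317 = 6.9085
Stratum 3 (Site C): n = 437; a·d/n = 13·292/437 = 8.6865; b·c/n = 116·16/437 = 4.2471
OR_MH = (82.3634 + 34.2997 + 8.6865) / (9.0369 + 6.9085 + 4.2471) = 125.3496 / 20.1926 = 6.20770

6.21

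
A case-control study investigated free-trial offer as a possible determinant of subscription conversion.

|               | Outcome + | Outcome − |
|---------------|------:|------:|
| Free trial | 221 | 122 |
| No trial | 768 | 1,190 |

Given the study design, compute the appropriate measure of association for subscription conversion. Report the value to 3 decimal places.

Cells: a = 221, b = 122, c = 768, d = 1190.
This is a case-control study: participants were sampled on outcome status, so risks in the source population cannot be estimated directly — relative risk is not valid here. The odds ratio is the appropriate measure.
OR = (a·d)/(b·c) = (221 × 1190) / (122 × 768) = 262990 / 93696 = 2.80684

2.807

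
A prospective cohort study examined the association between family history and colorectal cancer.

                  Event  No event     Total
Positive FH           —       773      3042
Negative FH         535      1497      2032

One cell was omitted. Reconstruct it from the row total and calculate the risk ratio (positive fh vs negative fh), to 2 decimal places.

2.83

The missing cell is in the exposed row: 3042 − 773 = 2269.
So a = 2269, b = 773, c = 535, d = 1497.
RR = [a/(a+b)] / [c/(c+d)] = (2269/3042) / (535/2032) = 0.74589/0.26329 = 2.83299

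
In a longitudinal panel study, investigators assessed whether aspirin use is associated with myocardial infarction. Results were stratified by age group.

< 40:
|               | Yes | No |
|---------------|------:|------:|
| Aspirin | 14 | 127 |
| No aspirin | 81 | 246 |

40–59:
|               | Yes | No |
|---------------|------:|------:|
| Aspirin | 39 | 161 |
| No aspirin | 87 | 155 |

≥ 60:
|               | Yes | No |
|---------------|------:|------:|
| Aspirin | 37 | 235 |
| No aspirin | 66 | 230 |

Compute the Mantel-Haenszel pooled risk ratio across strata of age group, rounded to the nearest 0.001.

RR_MH = Σ(aᵢ·n₀ᵢ/nᵢ) / Σ(cᵢ·n₁ᵢ/nᵢ), with n₁ᵢ = aᵢ+bᵢ (exposed), n₀ᵢ = cᵢ+dᵢ (unexposed), nᵢ = n₁ᵢ+n₀ᵢ.
Stratum 1 (< 40): n₁ = 141, n₀ = 327, n = 468; a·n₀/n = 14·327/468 = 9.7821; c·n₁/n = 81·141/468 = 24.4038
Stratum 2 (40–59): n₁ = 200, n₀ = 242, n = 442; a·n₀/n = 39·242/442 = 21.3529; c·n₁/n = 87·200/442 = 39.3665
Stratum 3 (≥ 60): n₁ = 272, n₀ = 296, n = 568; a·n₀/n = 37·296/568 = 19.2817; c·n₁/n = 66·272/568 = 31.6056
RR_MH = (9.7821 + 21.3529 + 19.2817) / (24.4038 + 39.3665 + 31.6056) = 50.4167 / 95.3760 = 0.52861

0.529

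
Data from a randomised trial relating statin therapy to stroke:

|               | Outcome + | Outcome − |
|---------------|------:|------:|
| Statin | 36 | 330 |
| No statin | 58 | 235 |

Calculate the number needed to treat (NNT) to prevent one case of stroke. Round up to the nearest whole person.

Risk in treated group = 36/366 = 0.09836; risk in control = 58/293 = 0.19795.
Absolute risk reduction = 0.19795 − 0.09836 = 0.09959
NNT = 1 / ARR = 1 / 0.09959 = 10.041 → round up → 11

11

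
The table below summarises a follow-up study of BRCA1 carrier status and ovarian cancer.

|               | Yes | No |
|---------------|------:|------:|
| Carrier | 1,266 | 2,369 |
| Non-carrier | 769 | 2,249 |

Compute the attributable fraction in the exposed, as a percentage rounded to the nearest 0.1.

Cells: a = 1266, b = 2369, c = 769, d = 2249.
Risk in exposed = 1266/3635 = 0.34828; risk in unexposed = 769/3018 = 0.25480.
RR = 0.34828/0.25480 = 1.36685
AR% = (RR − 1)/RR × 100 = (1.36685 − 1)/1.36685 × 100 = 26.8393%

26.8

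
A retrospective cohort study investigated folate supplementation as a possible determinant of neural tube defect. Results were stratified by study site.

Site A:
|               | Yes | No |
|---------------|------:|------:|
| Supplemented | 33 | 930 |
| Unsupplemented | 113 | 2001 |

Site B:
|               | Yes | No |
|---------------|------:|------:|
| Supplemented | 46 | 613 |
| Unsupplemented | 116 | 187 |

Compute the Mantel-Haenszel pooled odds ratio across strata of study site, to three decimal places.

0.281

OR_MH = Σ(aᵢdᵢ/nᵢ) / Σ(bᵢcᵢ/nᵢ), where nᵢ is the stratum total.
Stratum 1 (Site A): n = 3077; a·d/n = 33·2001/3077 = 21.4602; b·c/n = 930·113/3077 = 34.1534
Stratum 2 (Site B): n = 962; a·d/n = 46·187/962 = 8.9418; b·c/n = 613·116/962 = 73.9168
OR_MH = (21.4602 + 8.9418) / (34.1534 + 73.9168) = 30.4020 / 108.0702 = 0.28132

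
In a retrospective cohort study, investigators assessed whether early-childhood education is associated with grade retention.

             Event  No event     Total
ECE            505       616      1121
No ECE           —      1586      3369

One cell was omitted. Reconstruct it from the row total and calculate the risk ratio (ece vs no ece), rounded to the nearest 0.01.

0.85

The missing cell is in the unexposed row: 3369 − 1586 = 1783.
So a = 505, b = 616, c = 1783, d = 1586.
RR = [a/(a+b)] / [c/(c+d)] = (505/1121) / (1783/3369) = 0.45049/0.52924 = 0.85121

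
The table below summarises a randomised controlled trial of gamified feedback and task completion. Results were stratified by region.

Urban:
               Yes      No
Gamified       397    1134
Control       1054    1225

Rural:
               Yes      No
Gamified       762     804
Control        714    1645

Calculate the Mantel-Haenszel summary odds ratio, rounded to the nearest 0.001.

OR_MH = Σ(aᵢdᵢ/nᵢ) / Σ(bᵢcᵢ/nᵢ), where nᵢ is the stratum total.
Stratum 1 (Urban): n = 3810; a·d/n = 397·1225/3810 = 127.6444; b·c/n = 1134·1054/3810 = 313.7102
Stratum 2 (Rural): n = 3925; a·d/n = 762·1645/3925 = 319.3605; b·c/n = 804·714/3925 = 146.2563
OR_MH = (127.6444 + 319.3605) / (313.7102 + 146.2563) = 447.0049 / 459.9665 = 0.97182

0.972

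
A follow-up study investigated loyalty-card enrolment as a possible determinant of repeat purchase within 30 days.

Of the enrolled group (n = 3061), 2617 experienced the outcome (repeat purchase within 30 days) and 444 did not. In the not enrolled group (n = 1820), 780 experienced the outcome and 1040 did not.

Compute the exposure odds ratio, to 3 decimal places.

From the description: a = 2617, b = 444, c = 780, d = 1040.
OR = (a·d)/(b·c) = (2617 × 1040) / (444 × 780) = 2721680 / 346320 = 7.85886
The odds of repeat purchase within 30 days are about 7.86 times as high in the enrolled group.

7.859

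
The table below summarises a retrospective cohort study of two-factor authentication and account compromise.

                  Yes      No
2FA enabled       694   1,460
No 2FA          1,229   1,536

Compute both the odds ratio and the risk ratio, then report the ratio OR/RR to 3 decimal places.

Cells: a = 694, b = 1460, c = 1229, d = 1536.
OR = (694·1536)/(1460·1229) = 1065984/1794340 = 0.59408
Risk in exposed = 694/2154 = 0.32219; risk in unexposed = 1229/2765 = 0.44448; RR = 0.72486
OR/RR = 0.59408 / 0.72486 = 0.81958
The outcome is not rare, so the OR lies further from 1 than the RR.

0.820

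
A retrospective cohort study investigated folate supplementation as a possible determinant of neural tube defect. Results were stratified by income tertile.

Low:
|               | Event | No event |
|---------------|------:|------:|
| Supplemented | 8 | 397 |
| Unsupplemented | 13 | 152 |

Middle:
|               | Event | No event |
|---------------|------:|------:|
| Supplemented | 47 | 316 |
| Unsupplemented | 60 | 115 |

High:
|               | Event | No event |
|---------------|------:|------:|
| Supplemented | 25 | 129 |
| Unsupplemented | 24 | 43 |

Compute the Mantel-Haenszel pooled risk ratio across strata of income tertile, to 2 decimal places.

0.38

RR_MH = Σ(aᵢ·n₀ᵢ/nᵢ) / Σ(cᵢ·n₁ᵢ/nᵢ), with n₁ᵢ = aᵢ+bᵢ (exposed), n₀ᵢ = cᵢ+dᵢ (unexposed), nᵢ = n₁ᵢ+n₀ᵢ.
Stratum 1 (Low): n₁ = 405, n₀ = 165, n = 570; a·n₀/n = 8·165/570 = 2.3158; c·n₁/n = 13·405/570 = 9.2368
Stratum 2 (Middle): n₁ = 363, n₀ = 175, n = 538; a·n₀/n = 47·175/538 = 15.2881; c·n₁/n = 60·363/538 = 40.4833
Stratum 3 (High): n₁ = 154, n₀ = 67, n = 221; a·n₀/n = 25·67/221 = 7.5792; c·n₁/n = 24·154/221 = 16.7240
RR_MH = (2.3158 + 15.2881 + 7.5792) / (9.2368 + 40.4833 + 16.7240) = 25.1831 / 66.4441 = 0.37901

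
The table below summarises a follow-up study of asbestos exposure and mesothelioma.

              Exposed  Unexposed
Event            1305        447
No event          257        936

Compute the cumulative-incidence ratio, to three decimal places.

2.585

Reading the table with exposure as columns: a = 1305 (Exposed, case), b = 257 (Exposed, non-case), c = 447 (Unexposed, case), d = 936.
Risk in exposed = 1305/1562 = 0.83547; risk in unexposed = 447/1383 = 0.32321.
RR = 0.83547 / 0.32321 = 2.58490
The risk among the exposed is 2.58 times that among the unexposed.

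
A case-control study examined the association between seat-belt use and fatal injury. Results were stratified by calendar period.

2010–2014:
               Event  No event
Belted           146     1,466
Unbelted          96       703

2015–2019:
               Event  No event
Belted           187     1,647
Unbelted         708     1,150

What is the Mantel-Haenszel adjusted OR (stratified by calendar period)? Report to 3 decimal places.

0.269

OR_MH = Σ(aᵢdᵢ/nᵢ) / Σ(bᵢcᵢ/nᵢ), where nᵢ is the stratum total.
Stratum 1 (2010–2014): n = 2411; a·d/n = 146·703/2411 = 42.5707; b·c/n = 1466·96/2411 = 58.3725
Stratum 2 (2015–2019): n = 3692; a·d/n = 187·1150/3692 = 58.2476; b·c/n = 1647·708/3692 = 315.8386
OR_MH = (42.5707 + 58.2476) / (58.3725 + 315.8386) = 100.8183 / 374.2110 = 0.26942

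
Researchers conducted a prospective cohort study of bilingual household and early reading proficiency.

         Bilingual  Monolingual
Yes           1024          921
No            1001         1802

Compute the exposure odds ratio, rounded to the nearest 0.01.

2.00

Reading the table with exposure as columns: a = 1024 (Bilingual, case), b = 1001 (Bilingual, non-case), c = 921 (Monolingual, case), d = 1802.
OR = (a·d)/(b·c) = (1024 × 1802) / (1001 × 921) = 1845248 / 921921 = 2.00153
The odds of early reading proficiency are about 2.00 times as high in the bilingual group.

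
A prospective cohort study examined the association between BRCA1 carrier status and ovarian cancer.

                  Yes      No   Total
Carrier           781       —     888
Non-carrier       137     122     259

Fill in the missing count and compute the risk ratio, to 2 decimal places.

1.66

The missing cell is in the exposed row: 888 − 781 = 107.
So a = 781, b = 107, c = 137, d = 122.
RR = [a/(a+b)] / [c/(c+d)] = (781/888) / (137/259) = 0.87950/0.52896 = 1.66271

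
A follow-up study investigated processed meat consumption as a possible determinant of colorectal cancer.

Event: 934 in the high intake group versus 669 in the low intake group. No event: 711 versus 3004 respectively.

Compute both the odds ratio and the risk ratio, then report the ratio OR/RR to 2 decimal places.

1.89

From the description: a = 934, b = 711, c = 669, d = 3004.
OR = (934·3004)/(711·669) = 2805736/475659 = 5.89863
Risk in exposed = 934/1645 = 0.56778; risk in unexposed = 669/3673 = 0.18214; RR = 3.11728
OR/RR = 5.89863 / 3.11728 = 1.89224
The outcome is not rare, so the OR lies further from 1 than the RR.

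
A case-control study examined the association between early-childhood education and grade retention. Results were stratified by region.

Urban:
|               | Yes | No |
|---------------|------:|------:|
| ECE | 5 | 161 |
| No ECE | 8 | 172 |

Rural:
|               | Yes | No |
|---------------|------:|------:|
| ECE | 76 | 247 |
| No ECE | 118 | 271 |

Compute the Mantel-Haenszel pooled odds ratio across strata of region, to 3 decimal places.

OR_MH = Σ(aᵢdᵢ/nᵢ) / Σ(bᵢcᵢ/nᵢ), where nᵢ is the stratum total.
Stratum 1 (Urban): n = 346; a·d/n = 5·172/346 = 2.4855; b·c/n = 161·8/346 = 3.7225
Stratum 2 (Rural): n = 712; a·d/n = 76·271/712 = 28.9270; b·c/n = 247·118/712 = 40.9354
OR_MH = (2.4855 + 28.9270) / (3.7225 + 40.9354) = 31.4125 / 44.6579 = 0.70340

0.703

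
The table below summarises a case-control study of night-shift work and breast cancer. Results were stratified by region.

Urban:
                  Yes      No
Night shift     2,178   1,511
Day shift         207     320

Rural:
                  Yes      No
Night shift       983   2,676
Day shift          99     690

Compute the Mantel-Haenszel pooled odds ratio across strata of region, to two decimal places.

OR_MH = Σ(aᵢdᵢ/nᵢ) / Σ(bᵢcᵢ/nᵢ), where nᵢ is the stratum total.
Stratum 1 (Urban): n = 4216; a·d/n = 2178·320/4216 = 165.3131; b·c/n = 1511·207/4216 = 74.1881
Stratum 2 (Rural): n = 4448; a·d/n = 983·690/4448 = 152.4888; b·c/n = 2676·99/4448 = 59.5603
OR_MH = (165.3131 + 152.4888) / (74.1881 + 59.5603) = 317.8019 / 133.7483 = 2.37612

2.38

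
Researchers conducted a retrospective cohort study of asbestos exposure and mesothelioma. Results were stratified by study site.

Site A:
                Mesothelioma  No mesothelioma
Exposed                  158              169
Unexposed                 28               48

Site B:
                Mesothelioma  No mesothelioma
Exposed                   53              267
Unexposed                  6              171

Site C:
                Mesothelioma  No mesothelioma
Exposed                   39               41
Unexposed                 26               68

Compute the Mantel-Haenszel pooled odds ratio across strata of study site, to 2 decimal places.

OR_MH = Σ(aᵢdᵢ/nᵢ) / Σ(bᵢcᵢ/nᵢ), where nᵢ is the stratum total.
Stratum 1 (Site A): n = 403; a·d/n = 158·48/403 = 18.8189; b·c/n = 169·28/403 = 11.7419
Stratum 2 (Site B): n = 497; a·d/n = 53·171/497 = 18.2354; b·c/n = 267·6/497 = 3.2233
Stratum 3 (Site C): n = 174; a·d/n = 39·68/174 = 15.2414; b·c/n = 41·26/174 = 6.1264
OR_MH = (18.8189 + 18.2354 + 15.2414) / (11.7419 + 3.2233 + 6.1264) = 52.2957 / 21.0917 = 2.47944

2.48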